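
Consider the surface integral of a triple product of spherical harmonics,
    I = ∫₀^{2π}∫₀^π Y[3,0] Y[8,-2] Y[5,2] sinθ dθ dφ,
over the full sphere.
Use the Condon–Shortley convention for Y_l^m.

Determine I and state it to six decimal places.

Checks pass: Σm=0; 16 even; l₃=5∈[5,11].
(2·3+1)(2·8+1)(2·5+1) = 1309
Δ: 6! 0! 10! / 17! → 1/136136
sum: t=3:−1/518400 = -1/518400
3j²(3 8 5; 0 0 0) = Δ·Π!·Σ² = 56/2431  (sign +1)
sum: t=3:−1/1088640 = -1/1088640
3j²(3 8 5; 0 -2 2) = Δ·Π!·Σ² = 300/17017  (sign +1)
combine: 4πI² = 1309·56/2431·300/17017 = 16800/31603
take √, sign +1: I = 0.20567692

0.205677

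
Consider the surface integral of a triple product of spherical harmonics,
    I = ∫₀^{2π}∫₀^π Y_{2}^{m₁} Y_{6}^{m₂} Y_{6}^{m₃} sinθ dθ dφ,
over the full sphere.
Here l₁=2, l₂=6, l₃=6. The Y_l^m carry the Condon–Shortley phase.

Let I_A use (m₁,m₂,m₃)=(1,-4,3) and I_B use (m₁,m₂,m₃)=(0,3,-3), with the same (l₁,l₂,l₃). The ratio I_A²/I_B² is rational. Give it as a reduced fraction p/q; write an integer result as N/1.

Same 2,6,6: normalisation and zero-m 3j drop out of the ratio.
A: Δ: 2! 2! 10! / 15! → 1/90090; sum: t=0:+1/161280 t=1:−1/725760 = 1/207360; 3j²(2 6 6; 1 -4 3) = Δ·Π!·Σ² = 7/286  (sign -1)
B: Δ: 2! 2! 10! / 15! → 1/90090; sum: t=0:+1/1451520 t=1:−1/80640 t=2:+1/120960 = -1/290304; 3j²(2 6 6; 0 3 -3) = Δ·Π!·Σ² = 5/2002  (sign +1)
I_A²/I_B² = (7/286)/(5/2002) = 49/5

49/5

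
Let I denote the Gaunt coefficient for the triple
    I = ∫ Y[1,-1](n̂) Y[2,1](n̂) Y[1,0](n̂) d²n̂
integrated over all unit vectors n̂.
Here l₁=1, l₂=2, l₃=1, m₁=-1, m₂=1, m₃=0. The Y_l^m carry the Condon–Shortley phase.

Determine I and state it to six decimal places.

-0.218510

Checks pass: Σm=0; 4 even; l₃=1∈[1,3].
(2·1+1)(2·2+1)(2·1+1) = 45
Δ: 2! 0! 2! / 5! → 1/30
sum: t=1:−1/1 = -1/1
3j²(1 2 1; 0 0 0) = Δ·Π!·Σ² = 2/15  (sign +1)
sum: t=2:+1/2 = 1/2
3j²(1 2 1; -1 1 0) = Δ·Π!·Σ² = 1/10  (sign -1)
combine: 4πI² = 45·2/15·1/10 = 3/5
take √, sign -1: I = -0.21850969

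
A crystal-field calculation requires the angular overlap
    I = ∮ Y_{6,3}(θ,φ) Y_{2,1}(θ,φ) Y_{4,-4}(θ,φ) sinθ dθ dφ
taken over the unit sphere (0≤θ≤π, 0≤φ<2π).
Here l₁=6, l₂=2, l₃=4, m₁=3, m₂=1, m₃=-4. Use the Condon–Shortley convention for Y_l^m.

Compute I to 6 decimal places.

Rules hold: Σm=0, L=12 even, 4≤4≤8.
N = 13·5·9 = 585
Δ = 4!·8!·0!/13! = 1/6435
Racah Σ t=2..2: t=2:+1/2304 = 1/2304
⇒ 3j(6 2 4; 0 0 0)² = 5/143, sgn +1
Racah Σ t=3..3: t=3:−1/241920 = -1/241920
⇒ 3j(6 2 4; 3 1 -4)² = 1/715, sgn -1
4πI² = N·(3j₀)²·(3jₘ)² = 45/1573
I = -1·√(0.0286078/4π) = -0.04771303

-0.047713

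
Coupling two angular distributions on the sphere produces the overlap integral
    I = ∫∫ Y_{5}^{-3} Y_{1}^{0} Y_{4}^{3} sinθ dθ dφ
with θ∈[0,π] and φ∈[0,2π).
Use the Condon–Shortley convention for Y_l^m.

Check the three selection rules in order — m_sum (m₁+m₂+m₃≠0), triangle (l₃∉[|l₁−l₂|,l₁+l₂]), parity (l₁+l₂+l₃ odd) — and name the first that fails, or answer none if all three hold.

azimuthal sum: -3 + 0 + 3 = 0  ✓
4 ≤ 4 ≤ 6 (triangle on l)  ✓
L = 5 + 1 + 4 = 10 (even)  ✓

none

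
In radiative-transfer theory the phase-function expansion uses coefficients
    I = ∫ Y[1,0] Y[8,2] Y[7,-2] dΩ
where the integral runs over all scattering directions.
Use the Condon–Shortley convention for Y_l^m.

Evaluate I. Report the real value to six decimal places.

0.237007

Checks pass: Σm=0; 16 even; l₃=7∈[7,9].
(2·1+1)(2·8+1)(2·7+1) = 765
Δ: 2! 0! 14! / 17! → 1/2040
sum: t=1:−1/25401600 = -1/25401600
3j²(1 8 7; 0 0 0) = Δ·Π!·Σ² = 8/255  (sign +1)
sum: t=1:−1/43545600 = -1/43545600
3j²(1 8 7; 0 2 -2) = Δ·Π!·Σ² = 1/34  (sign +1)
combine: 4πI² = 765·8/255·1/34 = 12/17
take √, sign +1: I = 0.23700703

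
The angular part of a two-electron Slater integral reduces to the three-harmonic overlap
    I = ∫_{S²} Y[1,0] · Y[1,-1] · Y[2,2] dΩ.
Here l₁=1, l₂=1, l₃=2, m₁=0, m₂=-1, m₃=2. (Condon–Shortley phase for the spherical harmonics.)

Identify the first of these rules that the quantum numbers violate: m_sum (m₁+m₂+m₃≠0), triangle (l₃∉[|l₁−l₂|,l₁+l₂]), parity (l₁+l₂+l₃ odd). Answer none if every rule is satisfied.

m_sum

Σmᵢ = 1  ✗
l₃∈[|l₁−l₂|,l₁+l₂]=[0,2], have l₃=2
Σlᵢ = 4 ⇒ even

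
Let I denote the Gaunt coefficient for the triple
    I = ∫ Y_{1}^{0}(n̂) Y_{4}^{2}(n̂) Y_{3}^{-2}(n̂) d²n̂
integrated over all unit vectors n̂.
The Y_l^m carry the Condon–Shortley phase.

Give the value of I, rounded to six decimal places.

0.213244

Checks pass: Σm=0; 8 even; l₃=3∈[3,5].
(2·1+1)(2·4+1)(2·3+1) = 189
Δ: 2! 0! 6! / 9! → 1/252
sum: t=1:−1/36 = -1/36
3j²(1 4 3; 0 0 0) = Δ·Π!·Σ² = 4/63  (sign +1)
sum: t=1:−1/120 = -1/120
3j²(1 4 3; 0 2 -2) = Δ·Π!·Σ² = 1/21  (sign +1)
combine: 4πI² = 189·4/63·1/21 = 4/7
take √, sign +1: I = 0.21324362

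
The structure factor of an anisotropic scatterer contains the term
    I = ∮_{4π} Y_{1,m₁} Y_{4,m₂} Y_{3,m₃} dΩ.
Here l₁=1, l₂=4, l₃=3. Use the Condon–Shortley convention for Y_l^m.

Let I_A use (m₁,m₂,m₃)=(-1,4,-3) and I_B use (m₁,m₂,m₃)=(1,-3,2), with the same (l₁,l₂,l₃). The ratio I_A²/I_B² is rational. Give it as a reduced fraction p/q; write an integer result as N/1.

4/3

l's match ⇒ only the (l;m) 3-j factors differ between A and B.
A: triangle coeff Δ(1,4,3) = 1/252; Σ_t [2,2]: t=2:+1/1440 = 1/1440; (3j)²=1/9 [(1 4 3; -1 4 -3)], sign=+1
B: triangle coeff Δ(1,4,3) = 1/252; Σ_t [0,0]: t=0:+1/240 = 1/240; (3j)²=1/12 [(1 4 3; 1 -3 2)], sign=-1
I_A²/I_B² = (1/9)/(1/12) = 4/3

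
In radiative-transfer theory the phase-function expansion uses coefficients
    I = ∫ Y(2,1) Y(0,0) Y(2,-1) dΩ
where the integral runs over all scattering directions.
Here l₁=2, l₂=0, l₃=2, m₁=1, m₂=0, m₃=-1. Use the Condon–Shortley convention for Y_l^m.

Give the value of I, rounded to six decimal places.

Checks pass: Σm=0; 4 even; l₃=2∈[2,2].
(2·2+1)(2·0+1)(2·2+1) = 25
Δ: 0! 4! 0! / 5! → 1/5
sum: t=0:+1/4 = 1/4
3j²(2 0 2; 0 0 0) = Δ·Π!·Σ² = 1/5  (sign +1)
sum: t=0:+1/6 = 1/6
3j²(2 0 2; 1 0 -1) = Δ·Π!·Σ² = 1/5  (sign -1)
combine: 4πI² = 25·1/5·1/5 = 1/1
take √, sign -1: I = -0.28209479

-0.282095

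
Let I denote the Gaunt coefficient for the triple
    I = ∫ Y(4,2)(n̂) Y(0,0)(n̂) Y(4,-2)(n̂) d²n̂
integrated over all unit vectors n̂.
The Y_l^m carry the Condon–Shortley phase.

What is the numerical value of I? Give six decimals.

0.282095

Checks pass: Σm=0; 8 even; l₃=4∈[4,4].
(2·4+1)(2·0+1)(2·4+1) = 81
Δ: 0! 8! 0! / 9! → 1/9
sum: t=0:+1/576 = 1/576
3j²(4 0 4; 0 0 0) = Δ·Π!·Σ² = 1/9  (sign +1)
sum: t=0:+1/1440 = 1/1440
3j²(4 0 4; 2 0 -2) = Δ·Π!·Σ² = 1/9  (sign +1)
combine: 4πI² = 81·1/9·1/9 = 1/1
take √, sign +1: I = 0.28209479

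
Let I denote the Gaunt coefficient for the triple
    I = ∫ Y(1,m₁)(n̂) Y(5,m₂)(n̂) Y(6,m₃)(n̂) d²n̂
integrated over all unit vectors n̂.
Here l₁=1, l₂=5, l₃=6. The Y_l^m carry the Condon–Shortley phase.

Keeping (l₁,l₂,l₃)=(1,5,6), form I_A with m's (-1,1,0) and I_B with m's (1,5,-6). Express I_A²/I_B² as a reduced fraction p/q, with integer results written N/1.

5/22

l's match ⇒ only the (l;m) 3-j factors differ between A and B.
A: triangle coeff Δ(1,5,6) = 1/858; Σ_t [0,0]: t=0:+1/34560 = 1/34560; (3j)²=5/286 [(1 5 6; -1 1 0)], sign=+1
B: triangle coeff Δ(1,5,6) = 1/858; Σ_t [0,0]: t=0:+1/7257600 = 1/7257600; (3j)²=1/13 [(1 5 6; 1 5 -6)], sign=+1
I_A²/I_B² = (5/286)/(1/13) = 5/22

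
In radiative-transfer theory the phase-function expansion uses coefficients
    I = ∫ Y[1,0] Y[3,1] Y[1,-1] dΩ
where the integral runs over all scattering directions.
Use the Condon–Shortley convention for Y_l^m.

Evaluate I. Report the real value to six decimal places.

l₃=1 ∉ [2,4] — triangle fails ⇒ I = 0

0.000000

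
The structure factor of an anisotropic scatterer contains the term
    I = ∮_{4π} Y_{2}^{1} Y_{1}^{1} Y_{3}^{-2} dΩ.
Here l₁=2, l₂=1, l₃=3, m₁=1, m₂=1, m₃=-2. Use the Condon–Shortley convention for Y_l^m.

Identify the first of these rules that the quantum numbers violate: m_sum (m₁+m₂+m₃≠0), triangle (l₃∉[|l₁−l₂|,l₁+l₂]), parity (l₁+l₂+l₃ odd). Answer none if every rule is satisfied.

azimuthal sum: 1 + 1 − 2 = 0  ✓
1 ≤ 3 ≤ 3 (triangle on l)  ✓
L = 2 + 1 + 3 = 6 (even)  ✓

none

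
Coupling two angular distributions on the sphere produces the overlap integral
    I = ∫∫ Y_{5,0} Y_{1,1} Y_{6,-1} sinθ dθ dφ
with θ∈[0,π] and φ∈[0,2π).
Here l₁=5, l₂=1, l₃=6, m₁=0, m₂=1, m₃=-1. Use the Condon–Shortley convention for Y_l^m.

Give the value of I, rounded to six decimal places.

-0.187239

m-sum 0 ✓  L=12 even ✓  4≤6≤6 ✓
Π(2lᵢ+1) = 11×3×13 = 429
triangle coeff Δ(5,1,6) = 1/858
Σ_t [0,0]: t=0:+1/14400 = 1/14400
(3j)²=6/143 [(5 1 6; 0 0 0)], sign=+1
Σ_t [0,0]: t=0:+1/28800 = 1/28800
(3j)²=7/286 [(5 1 6; 0 1 -1)], sign=-1
⇒ 4πI² = 63/143
I = (-1)√(63/143/(4π)) = -0.18723944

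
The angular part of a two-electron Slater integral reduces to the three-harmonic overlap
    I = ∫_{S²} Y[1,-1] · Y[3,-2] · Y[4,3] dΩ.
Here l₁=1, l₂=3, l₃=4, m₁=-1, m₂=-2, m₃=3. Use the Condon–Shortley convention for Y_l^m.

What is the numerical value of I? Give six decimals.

m-sum 0 ✓  L=8 even ✓  2≤4≤4 ✓
Π(2lᵢ+1) = 3×7×9 = 189
triangle coeff Δ(1,3,4) = 1/252
Σ_t [0,0]: t=0:+1/36 = 1/36
(3j)²=4/63 [(1 3 4; 0 0 0)], sign=+1
Σ_t [0,0]: t=0:+1/240 = 1/240
(3j)²=1/12 [(1 3 4; -1 -2 3)], sign=-1
⇒ 4πI² = 1/1
I = (-1)√(1/1/(4π)) = -0.28209479

-0.282095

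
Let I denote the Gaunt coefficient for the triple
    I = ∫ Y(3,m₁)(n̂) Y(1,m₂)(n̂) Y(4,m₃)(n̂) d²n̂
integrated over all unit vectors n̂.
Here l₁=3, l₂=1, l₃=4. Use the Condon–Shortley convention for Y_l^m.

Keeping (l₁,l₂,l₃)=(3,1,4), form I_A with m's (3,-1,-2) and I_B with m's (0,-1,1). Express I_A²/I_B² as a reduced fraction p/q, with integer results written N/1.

1/10

Shared (l₁,l₂,l₃)=(3,1,4): N and (l;000)² cancel in I_A²/I_B².
A: Δ = 0!·6!·2!/9! = 1/252; Racah Σ t=0..0: t=0:+1/1440 = 1/1440; ⇒ 3j(3 1 4; 3 -1 -2)² = 1/252, sgn +1
B: Δ = 0!·6!·2!/9! = 1/252; Racah Σ t=0..0: t=0:+1/72 = 1/72; ⇒ 3j(3 1 4; 0 -1 1)² = 5/126, sgn -1
I_A²/I_B² = (1/252)/(5/126) = 1/10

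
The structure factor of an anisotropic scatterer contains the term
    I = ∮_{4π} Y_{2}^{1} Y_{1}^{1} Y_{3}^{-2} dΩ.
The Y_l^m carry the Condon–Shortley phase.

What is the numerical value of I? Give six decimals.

0.261169

Rules hold: Σm=0, L=6 even, 1≤3≤3.
N = 5·3·7 = 105
Δ = 0!·4!·2!/7! = 1/105
Racah Σ t=0..0: t=0:+1/4 = 1/4
⇒ 3j(2 1 3; 0 0 0)² = 3/35, sgn -1
Racah Σ t=0..0: t=0:+1/12 = 1/12
⇒ 3j(2 1 3; 1 1 -2)² = 2/21, sgn -1
4πI² = N·(3j₀)²·(3jₘ)² = 6/7
I = +1·√(0.857143/4π) = 0.26116903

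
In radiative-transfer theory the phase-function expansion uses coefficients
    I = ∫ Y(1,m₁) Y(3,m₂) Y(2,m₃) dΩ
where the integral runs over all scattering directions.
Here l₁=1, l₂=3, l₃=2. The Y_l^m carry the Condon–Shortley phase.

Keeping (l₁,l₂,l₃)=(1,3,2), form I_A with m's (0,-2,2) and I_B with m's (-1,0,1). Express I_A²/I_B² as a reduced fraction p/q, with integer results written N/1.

5/3

Shared (l₁,l₂,l₃)=(1,3,2): N and (l;000)² cancel in I_A²/I_B².
A: Δ = 2!·0!·4!/7! = 1/105; Racah Σ t=1..1: t=1:−1/24 = -1/24; ⇒ 3j(1 3 2; 0 -2 2)² = 1/21, sgn -1
B: Δ = 2!·0!·4!/7! = 1/105; Racah Σ t=2..2: t=2:+1/12 = 1/12; ⇒ 3j(1 3 2; -1 0 1)² = 1/35, sgn -1
I_A²/I_B² = (1/21)/(1/35) = 5/3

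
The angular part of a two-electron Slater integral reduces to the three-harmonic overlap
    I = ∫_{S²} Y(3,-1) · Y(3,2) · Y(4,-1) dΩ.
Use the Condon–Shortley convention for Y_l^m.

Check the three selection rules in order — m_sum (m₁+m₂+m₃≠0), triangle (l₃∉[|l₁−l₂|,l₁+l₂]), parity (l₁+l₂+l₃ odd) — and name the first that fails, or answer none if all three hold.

none

m₁+m₂+m₃ = -1 + 2 − 1 = 0  ✓
triangle: |3−3|=0 ≤ l₃=4 ≤ 3+3=6  ✓
parity: l₁+l₂+l₃ = 10 is even  ✓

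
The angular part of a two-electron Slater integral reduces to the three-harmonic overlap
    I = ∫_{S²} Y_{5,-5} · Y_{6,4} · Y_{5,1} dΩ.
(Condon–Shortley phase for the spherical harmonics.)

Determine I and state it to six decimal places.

m-sum 0 ✓  L=16 even ✓  1≤5≤11 ✓
Π(2lᵢ+1) = 11×13×11 = 1573
triangle coeff Δ(5,6,5) = 1/28588560
Σ_t [1,5]: t=1:−1/345600 t=2:+1/13824 t=3:−1/5184 t=4:+1/13824 t=5:−1/345600 = -7/129600
(3j)²=80/7293 [(5 6 5; 0 0 0)], sign=+1
Σ_t [6,6]: t=6:+1/829440 = 1/829440
(3j)²=225/9724 [(5 6 5; -5 4 1)], sign=+1
⇒ 4πI² = 1500/3757
I = (+1)√(1500/3757/(4π)) = 0.17824613

0.178246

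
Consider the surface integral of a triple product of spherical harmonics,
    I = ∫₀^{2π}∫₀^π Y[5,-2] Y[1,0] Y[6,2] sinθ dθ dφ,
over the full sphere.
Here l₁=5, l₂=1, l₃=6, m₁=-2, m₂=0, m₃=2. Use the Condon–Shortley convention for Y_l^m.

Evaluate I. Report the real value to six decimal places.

0.231133

Rules hold: Σm=0, L=12 even, 4≤6≤6.
N = 11·3·13 = 429
Δ = 0!·10!·2!/13! = 1/858
Racah Σ t=0..0: t=0:+1/14400 = 1/14400
⇒ 3j(5 1 6; 0 0 0)² = 6/143, sgn +1
Racah Σ t=0..0: t=0:+1/30240 = 1/30240
⇒ 3j(5 1 6; -2 0 2)² = 16/429, sgn +1
4πI² = N·(3j₀)²·(3jₘ)² = 96/143
I = +1·√(0.671329/4π) = 0.23113338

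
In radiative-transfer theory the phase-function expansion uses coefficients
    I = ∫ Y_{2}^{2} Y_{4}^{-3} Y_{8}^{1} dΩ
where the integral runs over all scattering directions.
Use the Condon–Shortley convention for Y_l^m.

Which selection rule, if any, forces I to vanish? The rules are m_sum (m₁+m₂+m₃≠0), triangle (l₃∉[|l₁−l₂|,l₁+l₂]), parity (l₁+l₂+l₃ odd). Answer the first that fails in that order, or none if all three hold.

triangle

azimuthal sum: 2 − 3 + 1 = 0  ✓
2 ≤ 8 ≤ 6 (triangle on l)  ✗
L = 2 + 4 + 8 = 14 (even)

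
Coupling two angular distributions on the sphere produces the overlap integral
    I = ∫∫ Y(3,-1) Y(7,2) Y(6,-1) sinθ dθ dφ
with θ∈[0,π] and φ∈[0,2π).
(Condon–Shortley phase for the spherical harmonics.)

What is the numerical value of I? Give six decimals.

0.123918

Rules hold: Σm=0, L=16 even, 4≤6≤10.
N = 7·15·13 = 1365
Δ = 4!·2!·10!/17! = 1/2042040
Racah Σ t=1..3: t=1:−1/207360 t=2:+1/57600 t=3:−1/207360 = 1/129600
⇒ 3j(3 7 6; 0 0 0)² = 168/12155, sgn +1
Racah Σ t=2..4: t=2:+1/241920 t=3:−1/103680 t=4:+1/691200 = -59/14515200
⇒ 3j(3 7 6; -1 2 -1)² = 3481/340340, sgn +1
4πI² = N·(3j₀)²·(3jₘ)² = 438606/2272985
I = +1·√(0.192965/4π) = 0.12391791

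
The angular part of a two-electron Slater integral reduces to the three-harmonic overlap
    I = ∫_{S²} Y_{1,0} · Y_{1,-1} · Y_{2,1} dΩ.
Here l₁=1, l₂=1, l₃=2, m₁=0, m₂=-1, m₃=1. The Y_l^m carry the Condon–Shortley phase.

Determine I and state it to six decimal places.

m-sum 0 ✓  L=4 even ✓  0≤2≤2 ✓
Π(2lᵢ+1) = 3×3×5 = 45
triangle coeff Δ(1,1,2) = 1/30
Σ_t [0,0]: t=0:+1/1 = 1/1
(3j)²=2/15 [(1 1 2; 0 0 0)], sign=+1
Σ_t [0,0]: t=0:+1/2 = 1/2
(3j)²=1/10 [(1 1 2; 0 -1 1)], sign=-1
⇒ 4πI² = 3/5
I = (-1)√(3/5/(4π)) = -0.21850969

-0.218510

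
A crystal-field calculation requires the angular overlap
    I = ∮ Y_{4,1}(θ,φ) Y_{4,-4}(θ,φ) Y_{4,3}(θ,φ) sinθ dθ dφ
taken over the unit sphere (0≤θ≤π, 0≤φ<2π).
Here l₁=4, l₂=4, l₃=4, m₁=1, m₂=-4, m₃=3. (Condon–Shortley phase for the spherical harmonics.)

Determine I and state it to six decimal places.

Rules hold: Σm=0, L=12 even, 0≤4≤8.
N = 9·9·9 = 729
Δ = 4!·4!·4!/13! = 1/450450
Racah Σ t=0..4: t=0:+1/13824 t=1:−1/216 t=2:+1/64 t=3:−1/216 t=4:+1/13824 = 5/768
⇒ 3j(4 4 4; 0 0 0)² = 18/1001, sgn +1
Racah Σ t=0..0: t=0:+1/3456 = 1/3456
⇒ 3j(4 4 4; 1 -4 3)² = 35/1287, sgn -1
4πI² = N·(3j₀)²·(3jₘ)² = 7290/20449
I = -1·√(0.356497/4π) = -0.16843130

-0.168431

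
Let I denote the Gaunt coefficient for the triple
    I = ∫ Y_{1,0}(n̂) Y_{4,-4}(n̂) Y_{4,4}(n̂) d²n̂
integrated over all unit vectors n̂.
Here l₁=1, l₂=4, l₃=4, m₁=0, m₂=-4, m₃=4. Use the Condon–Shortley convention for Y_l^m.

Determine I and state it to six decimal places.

0.000000

l₁+l₂+l₃=9 is odd: 3j(l;000)=0 ⇒ I=0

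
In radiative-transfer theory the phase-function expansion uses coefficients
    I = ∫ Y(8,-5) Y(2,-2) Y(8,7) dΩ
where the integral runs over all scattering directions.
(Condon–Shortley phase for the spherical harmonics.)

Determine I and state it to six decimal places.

Checks pass: Σm=0; 18 even; l₃=8∈[6,10].
(2·8+1)(2·2+1)(2·8+1) = 1445
Δ: 2! 14! 2! / 19! → 1/348840
sum: t=0:+1/116121600 t=1:−1/25401600 t=2:+1/116121600 = -1/45158400
3j²(8 2 8; 0 0 0) = Δ·Π!·Σ² = 24/1615  (sign -1)
sum: t=0:+1/24908083200 = 1/24908083200
3j²(8 2 8; -5 -2 7) = Δ·Π!·Σ² = 7/1292  (sign -1)
combine: 4πI² = 1445·24/1615·7/1292 = 42/361
take √, sign +1: I = 0.09622017

0.096220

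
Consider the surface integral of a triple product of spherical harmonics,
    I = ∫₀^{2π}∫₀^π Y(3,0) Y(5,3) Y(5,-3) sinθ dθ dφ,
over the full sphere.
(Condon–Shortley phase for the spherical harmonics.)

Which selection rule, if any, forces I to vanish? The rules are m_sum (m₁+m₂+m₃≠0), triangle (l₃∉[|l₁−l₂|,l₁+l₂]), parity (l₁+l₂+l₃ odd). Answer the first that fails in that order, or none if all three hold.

parity

Σmᵢ = 0  ✓
l₃∈[|l₁−l₂|,l₁+l₂]=[2,8], have l₃=5  ✓
Σlᵢ = 13 ⇒ odd  ✗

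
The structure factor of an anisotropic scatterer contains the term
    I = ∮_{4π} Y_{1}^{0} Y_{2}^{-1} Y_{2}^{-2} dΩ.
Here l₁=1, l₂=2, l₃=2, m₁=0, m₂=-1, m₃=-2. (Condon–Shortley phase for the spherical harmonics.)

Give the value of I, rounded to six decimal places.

0.000000

0 − 1 − 2 = -3 ≠ 0: azimuthal integral kills it; I = 0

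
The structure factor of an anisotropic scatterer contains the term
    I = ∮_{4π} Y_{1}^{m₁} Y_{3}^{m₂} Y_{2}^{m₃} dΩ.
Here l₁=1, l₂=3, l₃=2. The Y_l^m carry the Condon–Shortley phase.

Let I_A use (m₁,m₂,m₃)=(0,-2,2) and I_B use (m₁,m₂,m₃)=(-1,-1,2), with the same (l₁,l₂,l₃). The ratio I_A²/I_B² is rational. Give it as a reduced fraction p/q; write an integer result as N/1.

5/1

l's match ⇒ only the (l;m) 3-j factors differ between A and B.
A: triangle coeff Δ(1,3,2) = 1/105; Σ_t [1,1]: t=1:−1/24 = -1/24; (3j)²=1/21 [(1 3 2; 0 -2 2)], sign=-1
B: triangle coeff Δ(1,3,2) = 1/105; Σ_t [2,2]: t=2:+1/48 = 1/48; (3j)²=1/105 [(1 3 2; -1 -1 2)], sign=+1
I_A²/I_B² = (1/21)/(1/105) = 5/1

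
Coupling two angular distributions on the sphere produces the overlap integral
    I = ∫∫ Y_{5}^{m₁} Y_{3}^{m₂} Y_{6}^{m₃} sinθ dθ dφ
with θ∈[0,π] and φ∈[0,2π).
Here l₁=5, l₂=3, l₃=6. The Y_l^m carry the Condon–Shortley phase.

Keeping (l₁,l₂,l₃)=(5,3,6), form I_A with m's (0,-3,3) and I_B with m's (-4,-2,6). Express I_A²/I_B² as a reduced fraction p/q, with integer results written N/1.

Same 5,3,6: normalisation and zero-m 3j drop out of the ratio.
A: Δ: 2! 8! 4! / 15! → 1/675675; sum: t=0:+1/34560 = 1/34560; 3j²(5 3 6; 0 -3 3) = Δ·Π!·Σ² = 4/143  (sign -1)
B: Δ: 2! 8! 4! / 15! → 1/675675; sum: t=1:−1/967680 = -1/967680; 3j²(5 3 6; -4 -2 6) = Δ·Π!·Σ² = 3/91  (sign -1)
I_A²/I_B² = (4/143)/(3/91) = 28/33

28/33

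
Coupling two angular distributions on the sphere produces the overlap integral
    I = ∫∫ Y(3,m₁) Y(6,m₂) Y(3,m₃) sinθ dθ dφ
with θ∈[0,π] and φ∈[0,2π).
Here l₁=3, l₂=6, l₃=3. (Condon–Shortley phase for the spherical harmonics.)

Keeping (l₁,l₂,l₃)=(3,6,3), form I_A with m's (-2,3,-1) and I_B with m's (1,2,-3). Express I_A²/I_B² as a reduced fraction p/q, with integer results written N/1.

l's match ⇒ only the (l;m) 3-j factors differ between A and B.
A: triangle coeff Δ(3,6,3) = 1/12012; Σ_t [5,5]: t=5:−1/5760 = -1/5760; (3j)²=9/286 [(3 6 3; -2 3 -1)], sign=-1
B: triangle coeff Δ(3,6,3) = 1/12012; Σ_t [2,2]: t=2:+1/34560 = 1/34560; (3j)²=1/429 [(3 6 3; 1 2 -3)], sign=+1
I_A²/I_B² = (9/286)/(1/429) = 27/2

27/2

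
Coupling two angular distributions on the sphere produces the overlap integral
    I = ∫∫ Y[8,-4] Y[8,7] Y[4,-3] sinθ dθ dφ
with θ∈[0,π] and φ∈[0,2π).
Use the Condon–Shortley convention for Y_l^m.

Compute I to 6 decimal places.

Rules hold: Σm=0, L=20 even, 0≤4≤16.
N = 17·17·9 = 2601
Δ = 12!·4!·4!/21! = 1/185175900
Racah Σ t=4..8: t=4:+1/557383680 t=5:−1/21772800 t=6:+1/8294400 t=7:−1/21772800 t=8:+1/557383680 = 1/30965760
⇒ 3j(8 8 4; 0 0 0)² = 36/4199, sgn +1
Racah Σ t=11..12: t=11:−1/5748019200 t=12:+1/68976230400 = -1/6270566400
⇒ 3j(8 8 4; -4 7 -3)² = 121/11628, sgn +1
4πI² = N·(3j₀)²·(3jₘ)² = 1089/4693
I = +1·√(0.232048/4π) = 0.13588882

0.135889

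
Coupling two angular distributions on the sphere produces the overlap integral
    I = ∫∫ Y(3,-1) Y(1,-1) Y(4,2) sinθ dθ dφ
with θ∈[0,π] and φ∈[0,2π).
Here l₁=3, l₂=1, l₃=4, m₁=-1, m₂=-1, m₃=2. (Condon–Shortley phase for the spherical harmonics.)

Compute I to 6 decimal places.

0.238414

Rules hold: Σm=0, L=8 even, 2≤4≤4.
N = 7·3·9 = 189
Δ = 0!·6!·2!/9! = 1/252
Racah Σ t=0..0: t=0:+1/36 = 1/36
⇒ 3j(3 1 4; 0 0 0)² = 4/63, sgn +1
Racah Σ t=0..0: t=0:+1/96 = 1/96
⇒ 3j(3 1 4; -1 -1 2)² = 5/84, sgn +1
4πI² = N·(3j₀)²·(3jₘ)² = 5/7
I = +1·√(0.714286/4π) = 0.23841361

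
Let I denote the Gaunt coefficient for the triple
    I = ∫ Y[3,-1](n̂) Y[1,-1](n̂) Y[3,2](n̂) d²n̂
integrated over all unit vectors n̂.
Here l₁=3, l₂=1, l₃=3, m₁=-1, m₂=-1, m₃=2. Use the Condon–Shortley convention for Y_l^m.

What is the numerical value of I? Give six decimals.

0.000000

L=7 odd ⇒ parity kills the (l;000) factor ⇒ I = 0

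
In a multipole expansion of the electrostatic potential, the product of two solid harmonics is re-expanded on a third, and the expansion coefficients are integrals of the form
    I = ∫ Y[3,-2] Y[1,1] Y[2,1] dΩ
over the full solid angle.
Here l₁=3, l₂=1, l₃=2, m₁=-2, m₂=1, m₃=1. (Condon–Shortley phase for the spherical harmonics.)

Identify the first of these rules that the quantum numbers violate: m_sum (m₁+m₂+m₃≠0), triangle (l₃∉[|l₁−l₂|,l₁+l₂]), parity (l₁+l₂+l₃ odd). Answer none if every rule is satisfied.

m₁+m₂+m₃ = -2 + 1 + 1 = 0  ✓
triangle: |3−1|=2 ≤ l₃=2 ≤ 3+1=4  ✓
parity: l₁+l₂+l₃ = 6 is even  ✓

none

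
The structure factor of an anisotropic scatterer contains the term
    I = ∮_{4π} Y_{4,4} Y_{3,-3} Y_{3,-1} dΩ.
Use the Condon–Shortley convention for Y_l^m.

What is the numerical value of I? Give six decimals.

Rules hold: Σm=0, L=10 even, 1≤3≤7.
N = 9·7·7 = 441
Δ = 4!·4!·2!/11! = 1/34650
Racah Σ t=1..3: t=1:−1/72 t=2:+1/16 t=3:−1/72 = 5/144
⇒ 3j(4 3 3; 0 0 0)² = 2/77, sgn -1
Racah Σ t=0..0: t=0:+1/1152 = 1/1152
⇒ 3j(4 3 3; 4 -3 -1)² = 1/33, sgn +1
4πI² = N·(3j₀)²·(3jₘ)² = 42/121
I = -1·√(0.347107/4π) = -0.16619847

-0.166198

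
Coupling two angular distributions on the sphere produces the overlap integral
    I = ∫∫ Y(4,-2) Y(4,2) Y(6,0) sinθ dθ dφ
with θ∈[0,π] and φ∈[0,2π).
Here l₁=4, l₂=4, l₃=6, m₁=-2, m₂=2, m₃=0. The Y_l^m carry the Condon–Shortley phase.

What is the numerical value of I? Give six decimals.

m-sum 0 ✓  L=14 even ✓  0≤6≤8 ✓
Π(2lᵢ+1) = 9×9×13 = 1053
triangle coeff Δ(4,4,6) = 1/1261260
Σ_t [0,2]: t=0:+1/4608 t=1:−1/1296 t=2:+1/4608 = -7/20736
(3j)²=20/1287 [(4 4 6; 0 0 0)], sign=-1
Σ_t [0,2]: t=0:+1/1036800 t=1:−1/14400 t=2:+1/4608 = 77/518400
(3j)²=11/585 [(4 4 6; -2 2 0)], sign=+1
⇒ 4πI² = 4/13
I = (-1)√(4/13/(4π)) = -0.15647804

-0.156478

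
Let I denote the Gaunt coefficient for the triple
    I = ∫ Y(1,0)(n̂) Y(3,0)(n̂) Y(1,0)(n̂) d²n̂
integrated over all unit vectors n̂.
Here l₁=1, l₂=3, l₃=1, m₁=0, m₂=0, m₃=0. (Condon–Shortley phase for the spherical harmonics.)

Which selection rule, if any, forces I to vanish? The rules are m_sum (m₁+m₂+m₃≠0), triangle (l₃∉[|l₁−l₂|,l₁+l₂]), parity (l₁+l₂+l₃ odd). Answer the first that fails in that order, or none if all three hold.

azimuthal sum: 0 + 0 + 0 = 0  ✓
2 ≤ 1 ≤ 4 (triangle on l)  ✗
L = 1 + 3 + 1 = 5 (odd)

triangle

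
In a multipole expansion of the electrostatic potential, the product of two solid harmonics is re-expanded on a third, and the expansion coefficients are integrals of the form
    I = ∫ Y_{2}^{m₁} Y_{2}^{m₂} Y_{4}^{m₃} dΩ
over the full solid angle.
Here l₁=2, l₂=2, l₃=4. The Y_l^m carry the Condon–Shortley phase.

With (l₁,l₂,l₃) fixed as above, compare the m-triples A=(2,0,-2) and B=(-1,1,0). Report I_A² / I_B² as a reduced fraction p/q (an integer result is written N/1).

15/16

Same 2,2,4: normalisation and zero-m 3j drop out of the ratio.
A: Δ: 0! 4! 4! / 9! → 1/630; sum: t=0:+1/96 = 1/96; 3j²(2 2 4; 2 0 -2) = Δ·Π!·Σ² = 1/42  (sign +1)
B: Δ: 0! 4! 4! / 9! → 1/630; sum: t=0:+1/36 = 1/36; 3j²(2 2 4; -1 1 0) = Δ·Π!·Σ² = 8/315  (sign +1)
I_A²/I_B² = (1/42)/(8/315) = 15/16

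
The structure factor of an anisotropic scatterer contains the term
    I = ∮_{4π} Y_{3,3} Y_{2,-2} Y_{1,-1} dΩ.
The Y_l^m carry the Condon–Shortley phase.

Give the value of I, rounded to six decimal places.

-0.319865

Checks pass: Σm=0; 6 even; l₃=1∈[1,5].
(2·3+1)(2·2+1)(2·1+1) = 105
Δ: 4! 2! 0! / 7! → 1/105
sum: t=2:+1/4 = 1/4
3j²(3 2 1; 0 0 0) = Δ·Π!·Σ² = 3/35  (sign -1)
sum: t=0:+1/48 = 1/48
3j²(3 2 1; 3 -2 -1) = Δ·Π!·Σ² = 1/7  (sign +1)
combine: 4πI² = 105·3/35·1/7 = 9/7
take √, sign -1: I = -0.31986543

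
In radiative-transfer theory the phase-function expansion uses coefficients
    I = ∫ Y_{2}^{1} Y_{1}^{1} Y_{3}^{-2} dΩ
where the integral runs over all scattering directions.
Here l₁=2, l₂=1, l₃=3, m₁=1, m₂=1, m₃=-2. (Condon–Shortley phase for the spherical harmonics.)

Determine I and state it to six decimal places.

0.261169

m-sum 0 ✓  L=6 even ✓  1≤3≤3 ✓
Π(2lᵢ+1) = 5×3×7 = 105
triangle coeff Δ(2,1,3) = 1/105
Σ_t [0,0]: t=0:+1/4 = 1/4
(3j)²=3/35 [(2 1 3; 0 0 0)], sign=-1
Σ_t [0,0]: t=0:+1/12 = 1/12
(3j)²=2/21 [(2 1 3; 1 1 -2)], sign=-1
⇒ 4πI² = 6/7
I = (+1)√(6/7/(4π)) = 0.26116903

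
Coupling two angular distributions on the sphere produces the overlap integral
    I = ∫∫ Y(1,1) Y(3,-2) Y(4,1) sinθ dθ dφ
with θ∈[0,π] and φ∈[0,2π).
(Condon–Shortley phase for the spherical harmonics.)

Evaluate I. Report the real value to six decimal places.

Rules hold: Σm=0, L=8 even, 2≤4≤4.
N = 3·7·9 = 189
Δ = 0!·2!·6!/9! = 1/252
Racah Σ t=0..0: t=0:+1/36 = 1/36
⇒ 3j(1 3 4; 0 0 0)² = 4/63, sgn +1
Racah Σ t=0..0: t=0:+1/240 = 1/240
⇒ 3j(1 3 4; 1 -2 1)² = 1/84, sgn -1
4πI² = N·(3j₀)²·(3jₘ)² = 1/7
I = -1·√(0.142857/4π) = -0.10662181

-0.106622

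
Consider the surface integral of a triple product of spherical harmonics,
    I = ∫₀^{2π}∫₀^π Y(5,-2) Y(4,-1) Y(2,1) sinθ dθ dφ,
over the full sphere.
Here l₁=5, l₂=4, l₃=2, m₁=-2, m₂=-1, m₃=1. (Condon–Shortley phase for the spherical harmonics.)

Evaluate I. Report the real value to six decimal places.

0.000000

m-sum = -2 − 1 + 1 = -2 ≠ 0 ⇒ I = 0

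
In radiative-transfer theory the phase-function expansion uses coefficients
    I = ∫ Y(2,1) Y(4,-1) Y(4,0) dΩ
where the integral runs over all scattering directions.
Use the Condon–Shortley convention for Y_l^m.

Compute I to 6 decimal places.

Checks pass: Σm=0; 10 even; l₃=4∈[2,6].
(2·2+1)(2·4+1)(2·4+1) = 405
Δ: 2! 2! 6! / 11! → 1/13860
sum: t=0:+1/192 t=1:−1/36 t=2:+1/192 = -5/288
3j²(2 4 4; 0 0 0) = Δ·Π!·Σ² = 20/693  (sign -1)
sum: t=0:+1/72 t=1:−1/96 = 1/288
3j²(2 4 4; 1 -1 0) = Δ·Π!·Σ² = 1/462  (sign +1)
combine: 4πI² = 405·20/693·1/462 = 150/5929
take √, sign -1: I = -0.04486937

-0.044869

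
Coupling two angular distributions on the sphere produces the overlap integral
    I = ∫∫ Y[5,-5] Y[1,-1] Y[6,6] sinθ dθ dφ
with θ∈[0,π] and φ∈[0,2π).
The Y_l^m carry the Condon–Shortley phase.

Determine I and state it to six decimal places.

0.331940

Rules hold: Σm=0, L=12 even, 4≤6≤6.
N = 11·3·13 = 429
Δ = 0!·10!·2!/13! = 1/858
Racah Σ t=0..0: t=0:+1/14400 = 1/14400
⇒ 3j(5 1 6; 0 0 0)² = 6/143, sgn +1
Racah Σ t=0..0: t=0:+1/7257600 = 1/7257600
⇒ 3j(5 1 6; -5 -1 6)² = 1/13, sgn +1
4πI² = N·(3j₀)²·(3jₘ)² = 18/13
I = +1·√(1.38462/4π) = 0.33194004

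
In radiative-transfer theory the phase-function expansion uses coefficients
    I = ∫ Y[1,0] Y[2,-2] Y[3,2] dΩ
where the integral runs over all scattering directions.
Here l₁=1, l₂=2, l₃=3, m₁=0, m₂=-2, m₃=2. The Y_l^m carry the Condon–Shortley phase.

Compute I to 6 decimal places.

m-sum 0 ✓  L=6 even ✓  1≤3≤3 ✓
Π(2lᵢ+1) = 3×5×7 = 105
triangle coeff Δ(1,2,3) = 1/105
Σ_t [0,0]: t=0:+1/4 = 1/4
(3j)²=3/35 [(1 2 3; 0 0 0)], sign=-1
Σ_t [0,0]: t=0:+1/24 = 1/24
(3j)²=1/21 [(1 2 3; 0 -2 2)], sign=-1
⇒ 4πI² = 3/7
I = (+1)√(3/7/(4π)) = 0.18467439

0.184674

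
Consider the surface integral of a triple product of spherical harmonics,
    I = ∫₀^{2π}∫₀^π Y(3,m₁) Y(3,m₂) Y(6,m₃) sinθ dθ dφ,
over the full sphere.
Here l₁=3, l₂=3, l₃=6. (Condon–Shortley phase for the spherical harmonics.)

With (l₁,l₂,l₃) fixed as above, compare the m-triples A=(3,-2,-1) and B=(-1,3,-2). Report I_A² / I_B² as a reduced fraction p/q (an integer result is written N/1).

Same 3,3,6: normalisation and zero-m 3j drop out of the ratio.
A: Δ: 0! 6! 6! / 13! → 1/12012; sum: t=0:+1/86400 = 1/86400; 3j²(3 3 6; 3 -2 -1) = Δ·Π!·Σ² = 1/1716  (sign -1)
B: Δ: 0! 6! 6! / 13! → 1/12012; sum: t=0:+1/34560 = 1/34560; 3j²(3 3 6; -1 3 -2) = Δ·Π!·Σ² = 1/429  (sign +1)
I_A²/I_B² = (1/1716)/(1/429) = 1/4

1/4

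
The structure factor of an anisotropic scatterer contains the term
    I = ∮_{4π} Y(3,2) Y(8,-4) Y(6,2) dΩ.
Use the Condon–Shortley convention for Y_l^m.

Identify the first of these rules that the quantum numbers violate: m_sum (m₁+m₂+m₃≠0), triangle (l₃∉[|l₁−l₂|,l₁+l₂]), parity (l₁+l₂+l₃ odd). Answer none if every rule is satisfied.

azimuthal sum: 2 − 4 + 2 = 0  ✓
5 ≤ 6 ≤ 11 (triangle on l)  ✓
L = 3 + 8 + 6 = 17 (odd)  ✗

parity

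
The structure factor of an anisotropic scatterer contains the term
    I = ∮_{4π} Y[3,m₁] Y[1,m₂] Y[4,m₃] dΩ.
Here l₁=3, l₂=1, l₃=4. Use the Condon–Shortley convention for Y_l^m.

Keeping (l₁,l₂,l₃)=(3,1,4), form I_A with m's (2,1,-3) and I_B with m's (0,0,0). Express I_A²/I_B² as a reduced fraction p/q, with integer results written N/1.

l's match ⇒ only the (l;m) 3-j factors differ between A and B.
A: triangle coeff Δ(3,1,4) = 1/252; Σ_t [0,0]: t=0:+1/240 = 1/240; (3j)²=1/12 [(3 1 4; 2 1 -3)], sign=-1
B: triangle coeff Δ(3,1,4) = 1/252; Σ_t [0,0]: t=0:+1/36 = 1/36; (3j)²=4/63 [(3 1 4; 0 0 0)], sign=+1
I_A²/I_B² = (1/12)/(4/63) = 21/16

21/16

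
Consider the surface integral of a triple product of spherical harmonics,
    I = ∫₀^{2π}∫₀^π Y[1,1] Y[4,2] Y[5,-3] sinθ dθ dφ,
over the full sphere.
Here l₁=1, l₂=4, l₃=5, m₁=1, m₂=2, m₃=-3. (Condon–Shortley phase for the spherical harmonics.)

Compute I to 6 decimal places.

Checks pass: Σm=0; 10 even; l₃=5∈[3,5].
(2·1+1)(2·4+1)(2·5+1) = 297
Δ: 0! 2! 8! / 11! → 1/495
sum: t=0:+1/576 = 1/576
3j²(1 4 5; 0 0 0) = Δ·Π!·Σ² = 5/99  (sign -1)
sum: t=0:+1/2880 = 1/2880
3j²(1 4 5; 1 2 -3) = Δ·Π!·Σ² = 28/495  (sign +1)
combine: 4πI² = 297·5/99·28/495 = 28/33
take √, sign -1: I = -0.25984664

-0.259847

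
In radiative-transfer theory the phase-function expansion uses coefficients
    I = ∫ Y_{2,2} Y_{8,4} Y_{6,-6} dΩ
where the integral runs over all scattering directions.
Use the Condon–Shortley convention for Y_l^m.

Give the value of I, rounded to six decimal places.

Checks pass: Σm=0; 16 even; l₃=6∈[6,10].
(2·2+1)(2·8+1)(2·6+1) = 1105
Δ: 4! 0! 12! / 17! → 1/30940
sum: t=2:+1/2073600 = 1/2073600
3j²(2 8 6; 0 0 0) = Δ·Π!·Σ² = 28/1105  (sign +1)
sum: t=0:+1/11496038400 = 1/11496038400
3j²(2 8 6; 2 4 -6) = Δ·Π!·Σ² = 1/30940  (sign +1)
combine: 4πI² = 1105·28/1105·1/30940 = 1/1105
take √, sign +1: I = 0.00848621

0.008486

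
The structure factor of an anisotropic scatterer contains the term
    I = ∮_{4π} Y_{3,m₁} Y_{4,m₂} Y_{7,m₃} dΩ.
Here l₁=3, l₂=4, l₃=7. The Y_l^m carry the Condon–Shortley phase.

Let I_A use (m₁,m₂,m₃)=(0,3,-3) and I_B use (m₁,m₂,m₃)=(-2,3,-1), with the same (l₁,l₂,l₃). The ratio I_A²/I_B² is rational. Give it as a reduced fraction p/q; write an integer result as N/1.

l's match ⇒ only the (l;m) 3-j factors differ between A and B.
A: triangle coeff Δ(3,4,7) = 1/45045; Σ_t [0,0]: t=0:+1/181440 = 1/181440; (3j)²=32/3003 [(3 4 7; 0 3 -3)], sign=+1
B: triangle coeff Δ(3,4,7) = 1/45045; Σ_t [0,0]: t=0:+1/604800 = 1/604800; (3j)²=16/15015 [(3 4 7; -2 3 -1)], sign=+1
I_A²/I_B² = (32/3003)/(16/15015) = 10/1

10/1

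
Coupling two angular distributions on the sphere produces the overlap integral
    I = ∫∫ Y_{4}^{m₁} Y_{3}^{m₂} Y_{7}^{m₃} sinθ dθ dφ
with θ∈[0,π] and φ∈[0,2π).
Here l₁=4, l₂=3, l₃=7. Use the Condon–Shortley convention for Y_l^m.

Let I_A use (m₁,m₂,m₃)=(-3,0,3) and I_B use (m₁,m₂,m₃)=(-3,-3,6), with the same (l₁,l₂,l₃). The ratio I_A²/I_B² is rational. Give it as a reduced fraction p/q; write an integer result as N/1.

Same 4,3,7: normalisation and zero-m 3j drop out of the ratio.
A: Δ: 0! 8! 6! / 15! → 1/45045; sum: t=0:+1/181440 = 1/181440; 3j²(4 3 7; -3 0 3) = Δ·Π!·Σ² = 32/3003  (sign +1)
B: Δ: 0! 8! 6! / 15! → 1/45045; sum: t=0:+1/3628800 = 1/3628800; 3j²(4 3 7; -3 -3 6) = Δ·Π!·Σ² = 4/105  (sign -1)
I_A²/I_B² = (32/3003)/(4/105) = 40/143

40/143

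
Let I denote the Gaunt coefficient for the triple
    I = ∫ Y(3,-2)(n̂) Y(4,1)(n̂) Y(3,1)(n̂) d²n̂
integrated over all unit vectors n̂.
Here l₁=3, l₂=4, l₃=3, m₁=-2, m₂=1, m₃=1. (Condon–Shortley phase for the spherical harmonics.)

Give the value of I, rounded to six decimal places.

m-sum 0 ✓  L=10 even ✓  1≤3≤7 ✓
Π(2lᵢ+1) = 7×9×7 = 441
triangle coeff Δ(3,4,3) = 1/34650
Σ_t [1,3]: t=1:−1/72 t=2:+1/16 t=3:−1/72 = 5/144
(3j)²=2/77 [(3 4 3; 0 0 0)], sign=-1
Σ_t [3,4]: t=3:−1/48 t=4:+1/144 = -1/72
(3j)²=16/693 [(3 4 3; -2 1 1)], sign=-1
⇒ 4πI² = 32/121
I = (+1)√(32/121/(4π)) = 0.14506992

0.145070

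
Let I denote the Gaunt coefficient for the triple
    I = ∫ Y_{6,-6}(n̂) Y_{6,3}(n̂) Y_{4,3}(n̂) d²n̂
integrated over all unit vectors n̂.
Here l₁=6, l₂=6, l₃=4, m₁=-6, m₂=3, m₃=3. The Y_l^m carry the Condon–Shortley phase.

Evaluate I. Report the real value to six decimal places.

-0.119136

m-sum 0 ✓  L=16 even ✓  0≤4≤12 ✓
Π(2lᵢ+1) = 13×13×9 = 1521
triangle coeff Δ(6,6,4) = 1/15315300
Σ_t [2,6]: t=2:+1/829440 t=3:−1/25920 t=4:+1/9216 t=5:−1/25920 t=6:+1/829440 = 7/207360
(3j)²=28/2431 [(6 6 4; 0 0 0)], sign=+1
Σ_t [8,8]: t=8:+1/5806080 = 1/5806080
(3j)²=9/884 [(6 6 4; -6 3 3)], sign=-1
⇒ 4πI² = 567/3179
I = (-1)√(567/3179/(4π)) = -0.11913554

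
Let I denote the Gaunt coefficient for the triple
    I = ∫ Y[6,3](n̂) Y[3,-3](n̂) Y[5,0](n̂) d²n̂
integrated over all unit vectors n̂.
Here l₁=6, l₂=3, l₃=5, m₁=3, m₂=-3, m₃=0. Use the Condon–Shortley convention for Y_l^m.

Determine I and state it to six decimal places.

Rules hold: Σm=0, L=14 even, 3≤5≤9.
N = 13·7·11 = 1001
Δ = 4!·8!·2!/15! = 1/675675
Racah Σ t=1..3: t=1:−1/8640 t=2:+1/2304 t=3:−1/8640 = 7/34560
⇒ 3j(6 3 5; 0 0 0)² = 7/429, sgn -1
Racah Σ t=0..0: t=0:+1/34560 = 1/34560
⇒ 3j(6 3 5; 3 -3 0)² = 4/143, sgn -1
4πI² = N·(3j₀)²·(3jₘ)² = 196/429
I = +1·√(0.456876/4π) = 0.19067531

0.190675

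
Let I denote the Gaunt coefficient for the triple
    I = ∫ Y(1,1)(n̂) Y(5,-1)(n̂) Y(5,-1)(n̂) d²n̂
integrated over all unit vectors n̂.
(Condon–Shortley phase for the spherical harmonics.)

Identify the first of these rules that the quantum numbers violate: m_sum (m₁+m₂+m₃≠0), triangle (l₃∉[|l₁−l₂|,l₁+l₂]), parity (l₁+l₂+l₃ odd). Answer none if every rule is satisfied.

Σmᵢ = -1  ✗
l₃∈[|l₁−l₂|,l₁+l₂]=[4,6], have l₃=5
Σlᵢ = 11 ⇒ odd

m_sum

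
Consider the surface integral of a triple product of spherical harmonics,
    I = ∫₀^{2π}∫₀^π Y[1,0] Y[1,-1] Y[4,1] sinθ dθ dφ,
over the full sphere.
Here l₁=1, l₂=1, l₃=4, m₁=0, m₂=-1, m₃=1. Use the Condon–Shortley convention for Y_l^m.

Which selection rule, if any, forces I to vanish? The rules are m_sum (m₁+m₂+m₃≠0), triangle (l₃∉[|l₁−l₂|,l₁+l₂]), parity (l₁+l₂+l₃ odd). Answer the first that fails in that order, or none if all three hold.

m₁+m₂+m₃ = 0 − 1 + 1 = 0  ✓
triangle: |1−1|=0 ≤ l₃=4 ≤ 1+1=2  ✗
parity: l₁+l₂+l₃ = 6 is even

triangle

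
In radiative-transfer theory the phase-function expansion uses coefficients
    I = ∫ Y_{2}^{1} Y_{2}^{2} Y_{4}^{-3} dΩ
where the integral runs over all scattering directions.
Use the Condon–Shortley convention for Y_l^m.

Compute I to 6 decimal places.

Checks pass: Σm=0; 8 even; l₃=4∈[0,4].
(2·2+1)(2·2+1)(2·4+1) = 225
Δ: 0! 4! 4! / 9! → 1/630
sum: t=0:+1/16 = 1/16
3j²(2 2 4; 0 0 0) = Δ·Π!·Σ² = 2/35  (sign +1)
sum: t=0:+1/144 = 1/144
3j²(2 2 4; 1 2 -3) = Δ·Π!·Σ² = 1/18  (sign -1)
combine: 4πI² = 225·2/35·1/18 = 5/7
take √, sign -1: I = -0.23841361

-0.238414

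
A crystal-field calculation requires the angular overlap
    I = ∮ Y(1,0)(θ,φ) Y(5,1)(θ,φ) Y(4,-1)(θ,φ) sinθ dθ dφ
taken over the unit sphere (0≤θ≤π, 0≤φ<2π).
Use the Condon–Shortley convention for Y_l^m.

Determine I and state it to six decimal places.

Checks pass: Σm=0; 10 even; l₃=4∈[4,6].
(2·1+1)(2·5+1)(2·4+1) = 297
Δ: 2! 0! 8! / 11! → 1/495
sum: t=1:−1/576 = -1/576
3j²(1 5 4; 0 0 0) = Δ·Π!·Σ² = 5/99  (sign -1)
sum: t=1:−1/720 = -1/720
3j²(1 5 4; 0 1 -1) = Δ·Π!·Σ² = 8/165  (sign +1)
combine: 4πI² = 297·5/99·8/165 = 8/11
take √, sign -1: I = -0.24057125

-0.240571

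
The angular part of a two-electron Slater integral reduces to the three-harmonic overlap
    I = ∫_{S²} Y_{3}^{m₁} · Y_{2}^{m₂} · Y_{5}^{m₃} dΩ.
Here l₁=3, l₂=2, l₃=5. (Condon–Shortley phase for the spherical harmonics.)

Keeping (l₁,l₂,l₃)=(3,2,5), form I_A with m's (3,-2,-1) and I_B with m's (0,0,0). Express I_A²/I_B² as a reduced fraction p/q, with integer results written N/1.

1/100

Same 3,2,5: normalisation and zero-m 3j drop out of the ratio.
A: Δ: 0! 6! 4! / 11! → 1/2310; sum: t=0:+1/17280 = 1/17280; 3j²(3 2 5; 3 -2 -1) = Δ·Π!·Σ² = 1/2310  (sign +1)
B: Δ: 0! 6! 4! / 11! → 1/2310; sum: t=0:+1/144 = 1/144; 3j²(3 2 5; 0 0 0) = Δ·Π!·Σ² = 10/231  (sign -1)
I_A²/I_B² = (1/2310)/(10/231) = 1/100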